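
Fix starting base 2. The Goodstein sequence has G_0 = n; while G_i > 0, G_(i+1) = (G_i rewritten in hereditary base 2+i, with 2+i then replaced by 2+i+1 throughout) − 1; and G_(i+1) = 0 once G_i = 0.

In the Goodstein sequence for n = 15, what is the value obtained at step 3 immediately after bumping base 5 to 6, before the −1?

[0] 15 ≡ 2^(2 + 1) + 2^2 + 2 + 1 (base 2). Lift 3: 112. −1: 111.
[1] 111 ≡ 3^(3 + 1) + 3^3 + 3 (base 3). Lift 4: 1284. −1: 1283.
[2] 1283 ≡ 4^(4 + 1) + 4^4 + 3 (base 4). Lift 5: 18753. −1: 18752.
[3] 18752 ≡ 5^(5 + 1) + 5^5 + 2 (base 5). Lift 6: 326594. −1: 326593.

326594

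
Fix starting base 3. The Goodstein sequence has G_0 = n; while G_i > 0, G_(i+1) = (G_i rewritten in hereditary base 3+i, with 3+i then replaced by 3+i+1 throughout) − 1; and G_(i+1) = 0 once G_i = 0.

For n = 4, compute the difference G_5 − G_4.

-1

step 0: 4 = 3 + 1; sub 4 for 3: 4 + 1; = 5; G_1 = 5−1 = 4
step 1: 4 = 4; sub 5 for 4: 5; = 5; G_2 = 5−1 = 4
step 2: 4 = 4; sub 6 for 5: 4; = 4; G_3 = 4−1 = 3
step 3: 3 = 3; sub 7 for 6: 3; = 3; G_4 = 3−1 = 2
step 4: 2 = 2; sub 8 for 7: 2; = 2; G_5 = 2−1 = 1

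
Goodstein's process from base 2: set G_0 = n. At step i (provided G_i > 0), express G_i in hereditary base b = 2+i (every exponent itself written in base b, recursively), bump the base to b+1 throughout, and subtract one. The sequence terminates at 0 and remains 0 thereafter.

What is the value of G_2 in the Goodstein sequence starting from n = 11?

1027

[0] 11 ≡ 2^(2 + 1) + 2 + 1 (base 2). Lift 3: 85. −1: 84.
[1] 84 ≡ 3^(3 + 1) + 3 (base 3). Lift 4: 1028. −1: 1027.
[2] 1027 ≡ 4^(4 + 1) + 3 (base 4). Lift 5: 15628. −1: 15627.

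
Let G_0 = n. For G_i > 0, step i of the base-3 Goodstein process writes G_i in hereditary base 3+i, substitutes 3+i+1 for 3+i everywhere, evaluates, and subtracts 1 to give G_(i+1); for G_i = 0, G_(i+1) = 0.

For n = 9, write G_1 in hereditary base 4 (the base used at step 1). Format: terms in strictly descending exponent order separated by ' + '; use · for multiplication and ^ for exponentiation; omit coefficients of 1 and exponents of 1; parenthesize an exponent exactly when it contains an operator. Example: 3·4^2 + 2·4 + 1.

3·4 + 3

G_0=9  [base 3] 3^2  →[3↦4]→  4^2 = 16  −1 ⇒ G_1=15
G_1=15  [base 4] 3·4 + 3  →[4↦5]→  3·5 + 3 = 18  −1 ⇒ G_2=17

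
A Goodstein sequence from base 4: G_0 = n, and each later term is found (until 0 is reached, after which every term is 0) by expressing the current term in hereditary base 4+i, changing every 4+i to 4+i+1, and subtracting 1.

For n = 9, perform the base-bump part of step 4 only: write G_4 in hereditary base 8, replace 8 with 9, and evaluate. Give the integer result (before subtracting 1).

G_0=9  [base 4] 2·4 + 1  →[4↦5]→  2·5 + 1 = 11  −1 ⇒ G_1=10
G_1=10  [base 5] 2·5  →[5↦6]→  2·6 = 12  −1 ⇒ G_2=11
G_2=11  [base 6] 6 + 5  →[6↦7]→  7 + 5 = 12  −1 ⇒ G_3=11
G_3=11  [base 7] 7 + 4  →[7↦8]→  8 + 4 = 12  −1 ⇒ G_4=11
G_4=11  [base 8] 8 + 3  →[8↦9]→  9 + 3 = 12  −1 ⇒ G_5=11

12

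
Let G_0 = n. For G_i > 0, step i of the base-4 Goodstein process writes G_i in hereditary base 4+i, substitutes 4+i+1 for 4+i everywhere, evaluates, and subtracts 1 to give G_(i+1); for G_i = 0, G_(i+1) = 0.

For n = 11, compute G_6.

i=0: 11 = 2·4 + 3 (b=4); 4→5: 2·5 + 3 = 13; 13−1 = 12
i=1: 12 = 2·5 + 2 (b=5); 5→6: 2·6 + 2 = 14; 14−1 = 13
i=2: 13 = 2·6 + 1 (b=6); 6→7: 2·7 + 1 = 15; 15−1 = 14
i=3: 14 = 2·7 (b=7); 7→8: 2·8 = 16; 16−1 = 15
i=4: 15 = 8 + 7 (b=8); 8→9: 9 + 7 = 16; 16−1 = 15
i=5: 15 = 9 + 6 (b=9); 9→10: 10 + 6 = 16; 16−1 = 15

15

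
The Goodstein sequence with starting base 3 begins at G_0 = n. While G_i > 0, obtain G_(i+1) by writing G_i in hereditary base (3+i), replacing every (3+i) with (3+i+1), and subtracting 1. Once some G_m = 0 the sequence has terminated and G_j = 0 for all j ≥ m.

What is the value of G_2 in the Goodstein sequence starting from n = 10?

G_0=10  [base 3] 3^2 + 1  →[3↦4]→  4^2 + 1 = 17  −1 ⇒ G_1=16
G_1=16  [base 4] 4^2  →[4↦5]→  5^2 = 25  −1 ⇒ G_2=24
G_2=24  [base 5] 4·5 + 4  →[5↦6]→  4·6 + 4 = 28  −1 ⇒ G_3=27

24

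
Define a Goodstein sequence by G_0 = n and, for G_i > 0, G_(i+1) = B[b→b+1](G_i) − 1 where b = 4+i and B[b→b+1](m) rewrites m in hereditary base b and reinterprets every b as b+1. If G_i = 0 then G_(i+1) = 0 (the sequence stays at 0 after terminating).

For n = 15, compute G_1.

[0] 15 ≡ 3·4 + 3 (base 4). Lift 5: 18. −1: 17.
[1] 17 ≡ 3·5 + 2 (base 5). Lift 6: 20. −1: 19.

17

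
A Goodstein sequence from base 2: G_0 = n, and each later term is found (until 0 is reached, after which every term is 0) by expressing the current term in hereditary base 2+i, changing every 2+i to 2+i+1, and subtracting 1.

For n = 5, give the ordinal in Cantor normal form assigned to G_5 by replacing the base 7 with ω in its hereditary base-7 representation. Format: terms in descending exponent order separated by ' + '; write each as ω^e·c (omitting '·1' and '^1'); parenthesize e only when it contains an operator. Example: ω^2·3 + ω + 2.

G_0 = 5. HB_2(5) = 2^2 + 1. Bump = 28. G_1 = 27.
G_1 = 27. HB_3(27) = 3^3. Bump = 256. G_2 = 255.
G_2 = 255. HB_4(255) = 3·4^3 + 3·4^2 + 3·4 + 3. Bump = 468. G_3 = 467.
G_3 = 467. HB_5(467) = 3·5^3 + 3·5^2 + 3·5 + 2. Bump = 776. G_4 = 775.
G_4 = 775. HB_6(775) = 3·6^3 + 3·6^2 + 3·6 + 1. Bump = 1198. G_5 = 1197.
G_5 = 1197. HB_7(1197) = 3·7^3 + 3·7^2 + 3·7. Bump = 1752. G_6 = 1751.

ω^3·3 + ω^2·3 + ω·3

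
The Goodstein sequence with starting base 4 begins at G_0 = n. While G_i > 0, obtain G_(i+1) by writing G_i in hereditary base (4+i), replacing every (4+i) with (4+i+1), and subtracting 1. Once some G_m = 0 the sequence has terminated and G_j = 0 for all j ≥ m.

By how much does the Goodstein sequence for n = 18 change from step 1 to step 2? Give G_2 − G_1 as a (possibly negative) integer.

10

base 4: 18 = 4^2 + 2; at 5: 5^2 + 2 = 27; next = 26
base 5: 26 = 5^2 + 1; at 6: 6^2 + 1 = 37; next = 36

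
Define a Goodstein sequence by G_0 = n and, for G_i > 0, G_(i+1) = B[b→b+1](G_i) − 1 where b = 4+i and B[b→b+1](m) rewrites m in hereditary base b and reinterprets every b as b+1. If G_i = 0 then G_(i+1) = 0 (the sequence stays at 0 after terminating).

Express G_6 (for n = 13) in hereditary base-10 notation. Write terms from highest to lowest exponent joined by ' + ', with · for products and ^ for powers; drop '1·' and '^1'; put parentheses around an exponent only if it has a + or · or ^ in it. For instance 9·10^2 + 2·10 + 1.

2·10 + 1

(0) 13|_4 = 3·4 + 1 ↦ 3·5 + 1|_5 = 16 ⇒ 15
(1) 15|_5 = 3·5 ↦ 3·6|_6 = 18 ⇒ 17
(2) 17|_6 = 2·6 + 5 ↦ 2·7 + 5|_7 = 19 ⇒ 18
(3) 18|_7 = 2·7 + 4 ↦ 2·8 + 4|_8 = 20 ⇒ 19
(4) 19|_8 = 2·8 + 3 ↦ 2·9 + 3|_9 = 21 ⇒ 20
(5) 20|_9 = 2·9 + 2 ↦ 2·10 + 2|_10 = 22 ⇒ 21
(6) 21|_10 = 2·10 + 1 ↦ 2·11 + 1|_11 = 23 ⇒ 22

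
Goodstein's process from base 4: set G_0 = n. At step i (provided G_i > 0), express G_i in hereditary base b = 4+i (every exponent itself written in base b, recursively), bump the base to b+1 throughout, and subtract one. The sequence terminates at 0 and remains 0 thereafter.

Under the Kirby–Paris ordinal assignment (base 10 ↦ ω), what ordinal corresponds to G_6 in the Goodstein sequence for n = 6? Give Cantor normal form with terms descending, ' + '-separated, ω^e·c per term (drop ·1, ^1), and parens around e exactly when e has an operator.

[0] 6 ≡ 4 + 2 (base 4). Lift 5: 7. −1: 6.
[1] 6 ≡ 5 + 1 (base 5). Lift 6: 7. −1: 6.
[2] 6 ≡ 6 (base 6). Lift 7: 7. −1: 6.
[3] 6 ≡ 6 (base 7). Lift 8: 6. −1: 5.
[4] 5 ≡ 5 (base 8). Lift 9: 5. −1: 4.
[5] 4 ≡ 4 (base 9). Lift 10: 4. −1: 3.

3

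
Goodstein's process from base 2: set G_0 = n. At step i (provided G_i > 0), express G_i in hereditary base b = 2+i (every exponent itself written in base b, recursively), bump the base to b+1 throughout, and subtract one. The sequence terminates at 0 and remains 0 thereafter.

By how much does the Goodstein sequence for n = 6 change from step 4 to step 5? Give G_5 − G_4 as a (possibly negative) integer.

G_0 = 6. HB_2(6) = 2^2 + 2. Bump = 30. G_1 = 29.
G_1 = 29. HB_3(29) = 3^3 + 2. Bump = 258. G_2 = 257.
G_2 = 257. HB_4(257) = 4^4 + 1. Bump = 3126. G_3 = 3125.
G_3 = 3125. HB_5(3125) = 5^5. Bump = 46656. G_4 = 46655.
G_4 = 46655. HB_6(46655) = 5·6^5 + 5·6^4 + 5·6^3 + 5·6^2 + 5·6 + 5. Bump = 98040. G_5 = 98039.

51384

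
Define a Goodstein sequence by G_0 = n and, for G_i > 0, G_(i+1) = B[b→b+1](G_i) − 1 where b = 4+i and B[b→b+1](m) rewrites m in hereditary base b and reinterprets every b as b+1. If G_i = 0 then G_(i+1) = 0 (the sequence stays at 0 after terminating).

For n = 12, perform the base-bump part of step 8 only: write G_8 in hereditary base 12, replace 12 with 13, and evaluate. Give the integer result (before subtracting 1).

20

i=0: 12 = 3·4 (b=4); 4→5: 3·5 = 15; 15−1 = 14
i=1: 14 = 2·5 + 4 (b=5); 5→6: 2·6 + 4 = 16; 16−1 = 15
i=2: 15 = 2·6 + 3 (b=6); 6→7: 2·7 + 3 = 17; 17−1 = 16
i=3: 16 = 2·7 + 2 (b=7); 7→8: 2·8 + 2 = 18; 18−1 = 17
i=4: 17 = 2·8 + 1 (b=8); 8→9: 2·9 + 1 = 19; 19−1 = 18
i=5: 18 = 2·9 (b=9); 9→10: 2·10 = 20; 20−1 = 19
i=6: 19 = 10 + 9 (b=10); 10→11: 11 + 9 = 20; 20−1 = 19
i=7: 19 = 11 + 8 (b=11); 11→12: 12 + 8 = 20; 20−1 = 19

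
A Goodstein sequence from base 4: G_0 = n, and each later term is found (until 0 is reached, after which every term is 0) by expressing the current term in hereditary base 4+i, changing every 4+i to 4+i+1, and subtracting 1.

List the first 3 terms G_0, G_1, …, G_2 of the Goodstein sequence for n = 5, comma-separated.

5, 5, 5

i=0: 5 = 4 + 1 (b=4); 4→5: 5 + 1 = 6; 6−1 = 5
i=1: 5 = 5 (b=5); 5→6: 6 = 6; 6−1 = 5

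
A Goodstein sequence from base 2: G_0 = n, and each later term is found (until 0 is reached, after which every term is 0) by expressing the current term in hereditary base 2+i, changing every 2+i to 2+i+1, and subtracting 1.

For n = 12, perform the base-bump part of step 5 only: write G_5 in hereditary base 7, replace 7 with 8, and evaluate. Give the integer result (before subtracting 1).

(0) 12|_2 = 2^(2 + 1) + 2^2 ↦ 3^(3 + 1) + 3^3|_3 = 108 ⇒ 107
(1) 107|_3 = 3^(3 + 1) + 2·3^2 + 2·3 + 2 ↦ 4^(4 + 1) + 2·4^2 + 2·4 + 2|_4 = 1066 ⇒ 1065
(2) 1065|_4 = 4^(4 + 1) + 2·4^2 + 2·4 + 1 ↦ 5^(5 + 1) + 2·5^2 + 2·5 + 1|_5 = 15686 ⇒ 15685
(3) 15685|_5 = 5^(5 + 1) + 2·5^2 + 2·5 ↦ 6^(6 + 1) + 2·6^2 + 2·6|_6 = 280020 ⇒ 280019
(4) 280019|_6 = 6^(6 + 1) + 2·6^2 + 6 + 5 ↦ 7^(7 + 1) + 2·7^2 + 7 + 5|_7 = 5764911 ⇒ 5764910

134217868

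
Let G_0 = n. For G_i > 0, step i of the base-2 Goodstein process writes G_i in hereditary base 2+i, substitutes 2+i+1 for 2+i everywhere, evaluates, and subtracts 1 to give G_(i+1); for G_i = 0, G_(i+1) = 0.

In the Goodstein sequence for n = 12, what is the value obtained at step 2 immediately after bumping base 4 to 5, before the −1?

12 —HB2→ 2^(2 + 1) + 2^2 —bump→ 3^(3 + 1) + 3^3 = 108 —(−1)→ 107
107 —HB3→ 3^(3 + 1) + 2·3^2 + 2·3 + 2 —bump→ 4^(4 + 1) + 2·4^2 + 2·4 + 2 = 1066 —(−1)→ 1065
1065 —HB4→ 4^(4 + 1) + 2·4^2 + 2·4 + 1 —bump→ 5^(5 + 1) + 2·5^2 + 2·5 + 1 = 15686 —(−1)→ 15685

15686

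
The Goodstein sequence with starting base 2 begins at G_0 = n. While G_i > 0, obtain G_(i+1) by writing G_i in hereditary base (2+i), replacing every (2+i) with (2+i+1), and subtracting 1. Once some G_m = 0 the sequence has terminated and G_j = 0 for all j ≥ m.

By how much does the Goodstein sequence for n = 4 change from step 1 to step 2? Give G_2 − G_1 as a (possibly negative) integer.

15

step 0: 4 = 2^2; sub 3 for 2: 3^3; = 27; G_1 = 27−1 = 26
step 1: 26 = 2·3^2 + 2·3 + 2; sub 4 for 3: 2·4^2 + 2·4 + 2; = 42; G_2 = 42−1 = 41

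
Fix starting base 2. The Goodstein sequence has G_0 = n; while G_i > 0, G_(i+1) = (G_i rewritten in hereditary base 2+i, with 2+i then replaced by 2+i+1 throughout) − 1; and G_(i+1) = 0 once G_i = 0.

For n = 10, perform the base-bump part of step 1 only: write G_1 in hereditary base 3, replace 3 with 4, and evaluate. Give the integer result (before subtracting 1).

base 2: 10 = 2^(2 + 1) + 2; at 3: 3^(3 + 1) + 3 = 84; next = 83
base 3: 83 = 3^(3 + 1) + 2; at 4: 4^(4 + 1) + 2 = 1026; next = 1025

1026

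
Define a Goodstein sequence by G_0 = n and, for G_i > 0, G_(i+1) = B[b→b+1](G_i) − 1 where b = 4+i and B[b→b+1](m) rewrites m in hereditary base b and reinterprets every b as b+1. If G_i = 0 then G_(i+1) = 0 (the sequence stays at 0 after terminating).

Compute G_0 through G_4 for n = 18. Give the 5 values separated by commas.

base 4: 18 = 4^2 + 2; at 5: 5^2 + 2 = 27; next = 26
base 5: 26 = 5^2 + 1; at 6: 6^2 + 1 = 37; next = 36
base 6: 36 = 6^2; at 7: 7^2 = 49; next = 48
base 7: 48 = 6·7 + 6; at 8: 6·8 + 6 = 54; next = 53

18, 26, 36, 48, 53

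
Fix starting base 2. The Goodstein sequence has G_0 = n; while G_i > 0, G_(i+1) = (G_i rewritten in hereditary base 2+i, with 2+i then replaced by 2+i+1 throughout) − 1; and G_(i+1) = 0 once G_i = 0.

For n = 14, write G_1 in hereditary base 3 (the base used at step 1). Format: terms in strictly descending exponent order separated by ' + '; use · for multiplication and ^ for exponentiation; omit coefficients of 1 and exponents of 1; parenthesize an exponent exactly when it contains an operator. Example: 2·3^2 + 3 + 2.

[0] 14 ≡ 2^(2 + 1) + 2^2 + 2 (base 2). Lift 3: 111. −1: 110.
[1] 110 ≡ 3^(3 + 1) + 3^3 + 2 (base 3). Lift 4: 1282. −1: 1281.

3^(3 + 1) + 3^3 + 2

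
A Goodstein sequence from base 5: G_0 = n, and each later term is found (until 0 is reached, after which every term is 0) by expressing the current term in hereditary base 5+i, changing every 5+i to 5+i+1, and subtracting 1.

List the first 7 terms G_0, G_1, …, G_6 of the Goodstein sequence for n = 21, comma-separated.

21, 24, 27, 29, 31, 33, 35

step 0: 21 = 4·5 + 1; sub 6 for 5: 4·6 + 1; = 25; G_1 = 25−1 = 24
step 1: 24 = 4·6; sub 7 for 6: 4·7; = 28; G_2 = 28−1 = 27
step 2: 27 = 3·7 + 6; sub 8 for 7: 3·8 + 6; = 30; G_3 = 30−1 = 29
step 3: 29 = 3·8 + 5; sub 9 for 8: 3·9 + 5; = 32; G_4 = 32−1 = 31
step 4: 31 = 3·9 + 4; sub 10 for 9: 3·10 + 4; = 34; G_5 = 34−1 = 33
step 5: 33 = 3·10 + 3; sub 11 for 10: 3·11 + 3; = 36; G_6 = 36−1 = 35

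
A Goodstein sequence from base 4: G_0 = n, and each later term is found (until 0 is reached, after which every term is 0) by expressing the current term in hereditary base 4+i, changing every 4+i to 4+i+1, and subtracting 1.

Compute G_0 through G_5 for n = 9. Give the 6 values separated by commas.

9, 10, 11, 11, 11, 11

base 4: 9 = 2·4 + 1; at 5: 2·5 + 1 = 11; next = 10
base 5: 10 = 2·5; at 6: 2·6 = 12; next = 11
base 6: 11 = 6 + 5; at 7: 7 + 5 = 12; next = 11
base 7: 11 = 7 + 4; at 8: 8 + 4 = 12; next = 11
base 8: 11 = 8 + 3; at 9: 9 + 3 = 12; next = 11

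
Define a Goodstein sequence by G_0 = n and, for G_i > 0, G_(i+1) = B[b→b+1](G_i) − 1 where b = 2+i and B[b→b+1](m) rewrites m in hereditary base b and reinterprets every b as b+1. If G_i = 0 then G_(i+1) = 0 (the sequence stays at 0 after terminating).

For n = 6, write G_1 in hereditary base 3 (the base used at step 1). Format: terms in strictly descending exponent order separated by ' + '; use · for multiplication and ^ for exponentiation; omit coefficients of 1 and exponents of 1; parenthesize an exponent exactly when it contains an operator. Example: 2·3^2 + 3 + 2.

3^3 + 2

i=0: 6 = 2^2 + 2 (b=2); 2→3: 3^3 + 3 = 30; 30−1 = 29
i=1: 29 = 3^3 + 2 (b=3); 3→4: 4^4 + 2 = 258; 258−1 = 257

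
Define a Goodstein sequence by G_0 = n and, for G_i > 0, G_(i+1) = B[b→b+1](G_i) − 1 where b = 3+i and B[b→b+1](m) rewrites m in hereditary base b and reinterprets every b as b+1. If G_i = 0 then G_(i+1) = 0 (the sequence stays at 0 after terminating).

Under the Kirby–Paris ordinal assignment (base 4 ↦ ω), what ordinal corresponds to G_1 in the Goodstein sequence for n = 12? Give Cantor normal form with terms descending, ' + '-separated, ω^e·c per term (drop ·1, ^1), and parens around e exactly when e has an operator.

ω^2 + 3

base 3: 12 = 3^2 + 3; at 4: 4^2 + 4 = 20; next = 19
base 4: 19 = 4^2 + 3; at 5: 5^2 + 3 = 28; next = 27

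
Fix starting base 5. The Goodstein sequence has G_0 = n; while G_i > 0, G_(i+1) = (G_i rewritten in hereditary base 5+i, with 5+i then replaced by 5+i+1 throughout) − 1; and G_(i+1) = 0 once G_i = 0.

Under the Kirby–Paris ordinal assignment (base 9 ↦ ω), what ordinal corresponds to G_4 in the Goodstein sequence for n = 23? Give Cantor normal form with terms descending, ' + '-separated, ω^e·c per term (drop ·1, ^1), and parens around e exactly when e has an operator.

step 0: 23 = 4·5 + 3; sub 6 for 5: 4·6 + 3; = 27; G_1 = 27−1 = 26
step 1: 26 = 4·6 + 2; sub 7 for 6: 4·7 + 2; = 30; G_2 = 30−1 = 29
step 2: 29 = 4·7 + 1; sub 8 for 7: 4·8 + 1; = 33; G_3 = 33−1 = 32
step 3: 32 = 4·8; sub 9 for 8: 4·9; = 36; G_4 = 36−1 = 35
step 4: 35 = 3·9 + 8; sub 10 for 9: 3·10 + 8; = 38; G_5 = 38−1 = 37

ω·3 + 8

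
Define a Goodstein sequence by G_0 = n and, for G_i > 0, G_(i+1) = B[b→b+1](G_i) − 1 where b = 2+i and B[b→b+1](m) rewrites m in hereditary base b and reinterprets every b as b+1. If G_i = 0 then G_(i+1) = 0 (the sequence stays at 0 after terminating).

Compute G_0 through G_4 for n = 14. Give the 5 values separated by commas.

14, 110, 1281, 18750, 326591

14 —HB2→ 2^(2 + 1) + 2^2 + 2 —bump→ 3^(3 + 1) + 3^3 + 3 = 111 —(−1)→ 110
110 —HB3→ 3^(3 + 1) + 3^3 + 2 —bump→ 4^(4 + 1) + 4^4 + 2 = 1282 —(−1)→ 1281
1281 —HB4→ 4^(4 + 1) + 4^4 + 1 —bump→ 5^(5 + 1) + 5^5 + 1 = 18751 —(−1)→ 18750
18750 —HB5→ 5^(5 + 1) + 5^5 —bump→ 6^(6 + 1) + 6^6 = 326592 —(−1)→ 326591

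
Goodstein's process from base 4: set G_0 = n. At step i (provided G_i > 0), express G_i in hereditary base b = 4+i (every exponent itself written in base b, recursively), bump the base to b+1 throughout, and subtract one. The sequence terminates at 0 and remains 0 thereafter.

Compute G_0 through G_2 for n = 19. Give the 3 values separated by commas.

step 0: 19 = 4^2 + 3; sub 5 for 4: 5^2 + 3; = 28; G_1 = 28−1 = 27
step 1: 27 = 5^2 + 2; sub 6 for 5: 6^2 + 2; = 38; G_2 = 38−1 = 37

19, 27, 37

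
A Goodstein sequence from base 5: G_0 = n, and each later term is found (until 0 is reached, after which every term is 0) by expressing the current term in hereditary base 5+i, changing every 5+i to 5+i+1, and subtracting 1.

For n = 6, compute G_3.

i=0: 6 = 5 + 1 (b=5); 5→6: 6 + 1 = 7; 7−1 = 6
i=1: 6 = 6 (b=6); 6→7: 7 = 7; 7−1 = 6
i=2: 6 = 6 (b=7); 7→8: 6 = 6; 6−1 = 5
i=3: 5 = 5 (b=8); 8→9: 5 = 5; 5−1 = 4

5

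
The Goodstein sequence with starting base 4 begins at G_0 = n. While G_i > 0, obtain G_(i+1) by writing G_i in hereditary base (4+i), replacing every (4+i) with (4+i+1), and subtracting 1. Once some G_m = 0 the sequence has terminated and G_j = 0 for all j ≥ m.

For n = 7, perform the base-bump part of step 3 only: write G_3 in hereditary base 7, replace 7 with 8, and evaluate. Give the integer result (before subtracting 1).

8

G_0=7  [base 4] 4 + 3  →[4↦5]→  5 + 3 = 8  −1 ⇒ G_1=7
G_1=7  [base 5] 5 + 2  →[5↦6]→  6 + 2 = 8  −1 ⇒ G_2=7
G_2=7  [base 6] 6 + 1  →[6↦7]→  7 + 1 = 8  −1 ⇒ G_3=7
G_3=7  [base 7] 7  →[7↦8]→  8 = 8  −1 ⇒ G_4=7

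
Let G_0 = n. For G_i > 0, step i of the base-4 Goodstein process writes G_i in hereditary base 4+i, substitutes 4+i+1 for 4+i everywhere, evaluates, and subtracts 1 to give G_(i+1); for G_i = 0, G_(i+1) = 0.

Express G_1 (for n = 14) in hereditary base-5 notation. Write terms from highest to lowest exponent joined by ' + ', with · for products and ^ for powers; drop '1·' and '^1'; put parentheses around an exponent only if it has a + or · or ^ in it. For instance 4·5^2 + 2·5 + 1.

3·5 + 1

(0) 14|_4 = 3·4 + 2 ↦ 3·5 + 2|_5 = 17 ⇒ 16
(1) 16|_5 = 3·5 + 1 ↦ 3·6 + 1|_6 = 19 ⇒ 18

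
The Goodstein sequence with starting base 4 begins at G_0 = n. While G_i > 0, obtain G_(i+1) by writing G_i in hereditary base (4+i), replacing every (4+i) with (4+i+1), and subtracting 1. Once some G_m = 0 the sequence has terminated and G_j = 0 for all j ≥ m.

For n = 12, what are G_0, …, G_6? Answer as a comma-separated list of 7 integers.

i=0: 12 = 3·4 (b=4); 4→5: 3·5 = 15; 15−1 = 14
i=1: 14 = 2·5 + 4 (b=5); 5→6: 2·6 + 4 = 16; 16−1 = 15
i=2: 15 = 2·6 + 3 (b=6); 6→7: 2·7 + 3 = 17; 17−1 = 16
i=3: 16 = 2·7 + 2 (b=7); 7→8: 2·8 + 2 = 18; 18−1 = 17
i=4: 17 = 2·8 + 1 (b=8); 8→9: 2·9 + 1 = 19; 19−1 = 18
i=5: 18 = 2·9 (b=9); 9→10: 2·10 = 20; 20−1 = 19

12, 14, 15, 16, 17, 18, 19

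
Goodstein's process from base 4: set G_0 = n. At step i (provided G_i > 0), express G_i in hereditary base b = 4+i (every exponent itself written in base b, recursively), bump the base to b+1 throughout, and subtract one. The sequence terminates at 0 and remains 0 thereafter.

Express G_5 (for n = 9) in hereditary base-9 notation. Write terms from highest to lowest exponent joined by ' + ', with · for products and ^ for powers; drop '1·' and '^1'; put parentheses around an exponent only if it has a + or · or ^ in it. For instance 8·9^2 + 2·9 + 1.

9 + 2

i=0: 9 = 2·4 + 1 (b=4); 4→5: 2·5 + 1 = 11; 11−1 = 10
i=1: 10 = 2·5 (b=5); 5→6: 2·6 = 12; 12−1 = 11
i=2: 11 = 6 + 5 (b=6); 6→7: 7 + 5 = 12; 12−1 = 11
i=3: 11 = 7 + 4 (b=7); 7→8: 8 + 4 = 12; 12−1 = 11
i=4: 11 = 8 + 3 (b=8); 8→9: 9 + 3 = 12; 12−1 = 11
i=5: 11 = 9 + 2 (b=9); 9→10: 10 + 2 = 12; 12−1 = 11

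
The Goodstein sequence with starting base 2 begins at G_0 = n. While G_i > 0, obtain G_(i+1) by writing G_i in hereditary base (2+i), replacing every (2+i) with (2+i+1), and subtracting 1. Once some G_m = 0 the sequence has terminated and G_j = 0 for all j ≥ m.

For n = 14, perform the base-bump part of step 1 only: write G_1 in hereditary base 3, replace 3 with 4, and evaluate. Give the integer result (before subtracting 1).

1282

14 —HB2→ 2^(2 + 1) + 2^2 + 2 —bump→ 3^(3 + 1) + 3^3 + 3 = 111 —(−1)→ 110
110 —HB3→ 3^(3 + 1) + 3^3 + 2 —bump→ 4^(4 + 1) + 4^4 + 2 = 1282 —(−1)→ 1281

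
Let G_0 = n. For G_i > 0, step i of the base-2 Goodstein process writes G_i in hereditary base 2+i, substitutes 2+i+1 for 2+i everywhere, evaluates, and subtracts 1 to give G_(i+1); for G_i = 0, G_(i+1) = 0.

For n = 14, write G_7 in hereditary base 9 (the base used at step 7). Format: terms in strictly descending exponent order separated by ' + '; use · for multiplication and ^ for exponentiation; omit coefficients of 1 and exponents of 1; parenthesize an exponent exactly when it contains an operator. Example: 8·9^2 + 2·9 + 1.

[0] 14 ≡ 2^(2 + 1) + 2^2 + 2 (base 2). Lift 3: 111. −1: 110.
[1] 110 ≡ 3^(3 + 1) + 3^3 + 2 (base 3). Lift 4: 1282. −1: 1281.
[2] 1281 ≡ 4^(4 + 1) + 4^4 + 1 (base 4). Lift 5: 18751. −1: 18750.
[3] 18750 ≡ 5^(5 + 1) + 5^5 (base 5). Lift 6: 326592. −1: 326591.
[4] 326591 ≡ 6^(6 + 1) + 5·6^5 + 5·6^4 + 5·6^3 + 5·6^2 + 5·6 + 5 (base 6). Lift 7: 5862841. −1: 5862840.
[5] 5862840 ≡ 7^(7 + 1) + 5·7^5 + 5·7^4 + 5·7^3 + 5·7^2 + 5·7 + 4 (base 7). Lift 8: 134404972. −1: 134404971.
[6] 134404971 ≡ 8^(8 + 1) + 5·8^5 + 5·8^4 + 5·8^3 + 5·8^2 + 5·8 + 3 (base 8). Lift 9: 3487116549. −1: 3487116548.
[7] 3487116548 ≡ 9^(9 + 1) + 5·9^5 + 5·9^4 + 5·9^3 + 5·9^2 + 5·9 + 2 (base 9). Lift 10: 100000555552. −1: 100000555551.

9^(9 + 1) + 5·9^5 + 5·9^4 + 5·9^3 + 5·9^2 + 5·9 + 2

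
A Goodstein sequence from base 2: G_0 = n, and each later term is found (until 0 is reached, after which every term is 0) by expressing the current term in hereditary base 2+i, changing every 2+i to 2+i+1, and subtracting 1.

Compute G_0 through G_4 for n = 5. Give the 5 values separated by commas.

[0] 5 ≡ 2^2 + 1 (base 2). Lift 3: 28. −1: 27.
[1] 27 ≡ 3^3 (base 3). Lift 4: 256. −1: 255.
[2] 255 ≡ 3·4^3 + 3·4^2 + 3·4 + 3 (base 4). Lift 5: 468. −1: 467.
[3] 467 ≡ 3·5^3 + 3·5^2 + 3·5 + 2 (base 5). Lift 6: 776. −1: 775.

5, 27, 255, 467, 775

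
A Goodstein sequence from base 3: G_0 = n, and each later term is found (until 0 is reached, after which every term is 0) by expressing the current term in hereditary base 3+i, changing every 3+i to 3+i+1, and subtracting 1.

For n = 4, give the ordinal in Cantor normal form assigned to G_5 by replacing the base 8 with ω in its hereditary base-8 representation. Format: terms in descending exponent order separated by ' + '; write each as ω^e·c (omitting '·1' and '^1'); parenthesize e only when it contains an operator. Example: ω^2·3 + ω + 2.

G_0 = 4. HB_3(4) = 3 + 1. Bump = 5. G_1 = 4.
G_1 = 4. HB_4(4) = 4. Bump = 5. G_2 = 4.
G_2 = 4. HB_5(4) = 4. Bump = 4. G_3 = 3.
G_3 = 3. HB_6(3) = 3. Bump = 3. G_4 = 2.
G_4 = 2. HB_7(2) = 2. Bump = 2. G_5 = 1.
G_5 = 1. HB_8(1) = 1. Bump = 1. G_6 = 0.

1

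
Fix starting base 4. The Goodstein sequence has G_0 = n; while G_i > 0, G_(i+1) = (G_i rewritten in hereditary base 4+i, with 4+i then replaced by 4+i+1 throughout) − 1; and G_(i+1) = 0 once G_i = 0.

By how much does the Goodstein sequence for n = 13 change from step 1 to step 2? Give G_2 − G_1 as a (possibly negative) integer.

2

step 0: 13 = 3·4 + 1; sub 5 for 4: 3·5 + 1; = 16; G_1 = 16−1 = 15
step 1: 15 = 3·5; sub 6 for 5: 3·6; = 18; G_2 = 18−1 = 17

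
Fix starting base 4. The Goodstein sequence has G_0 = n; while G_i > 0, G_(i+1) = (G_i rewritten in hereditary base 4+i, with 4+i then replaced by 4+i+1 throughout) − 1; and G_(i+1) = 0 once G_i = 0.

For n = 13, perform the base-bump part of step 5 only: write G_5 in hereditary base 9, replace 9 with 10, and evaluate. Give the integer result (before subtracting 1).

step 0: 13 = 3·4 + 1; sub 5 for 4: 3·5 + 1; = 16; G_1 = 16−1 = 15
step 1: 15 = 3·5; sub 6 for 5: 3·6; = 18; G_2 = 18−1 = 17
step 2: 17 = 2·6 + 5; sub 7 for 6: 2·7 + 5; = 19; G_3 = 19−1 = 18
step 3: 18 = 2·7 + 4; sub 8 for 7: 2·8 + 4; = 20; G_4 = 20−1 = 19
step 4: 19 = 2·8 + 3; sub 9 for 8: 2·9 + 3; = 21; G_5 = 21−1 = 20
step 5: 20 = 2·9 + 2; sub 10 for 9: 2·10 + 2; = 22; G_6 = 22−1 = 21

22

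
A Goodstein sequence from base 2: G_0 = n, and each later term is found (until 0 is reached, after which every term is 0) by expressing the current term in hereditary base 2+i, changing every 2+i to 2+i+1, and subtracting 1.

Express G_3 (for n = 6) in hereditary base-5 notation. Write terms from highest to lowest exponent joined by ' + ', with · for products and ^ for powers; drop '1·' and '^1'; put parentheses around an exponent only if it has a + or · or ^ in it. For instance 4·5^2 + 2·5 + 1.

step 0: 6 = 2^2 + 2; sub 3 for 2: 3^3 + 3; = 30; G_1 = 30−1 = 29
step 1: 29 = 3^3 + 2; sub 4 for 3: 4^4 + 2; = 258; G_2 = 258−1 = 257
step 2: 257 = 4^4 + 1; sub 5 for 4: 5^5 + 1; = 3126; G_3 = 3126−1 = 3125

5^5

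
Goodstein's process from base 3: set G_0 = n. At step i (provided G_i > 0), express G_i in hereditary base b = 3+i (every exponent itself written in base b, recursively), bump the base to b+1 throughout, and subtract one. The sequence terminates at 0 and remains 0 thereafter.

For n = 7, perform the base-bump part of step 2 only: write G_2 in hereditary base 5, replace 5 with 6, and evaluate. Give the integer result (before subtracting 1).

step 0: 7 = 2·3 + 1; sub 4 for 3: 2·4 + 1; = 9; G_1 = 9−1 = 8
step 1: 8 = 2·4; sub 5 for 4: 2·5; = 10; G_2 = 10−1 = 9

10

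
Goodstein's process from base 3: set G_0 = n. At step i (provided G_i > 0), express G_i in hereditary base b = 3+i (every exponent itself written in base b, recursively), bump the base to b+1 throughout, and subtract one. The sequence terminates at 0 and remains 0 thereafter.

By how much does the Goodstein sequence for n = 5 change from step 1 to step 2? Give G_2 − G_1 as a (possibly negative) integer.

base 3: 5 = 3 + 2; at 4: 4 + 2 = 6; next = 5
base 4: 5 = 4 + 1; at 5: 5 + 1 = 6; next = 5

0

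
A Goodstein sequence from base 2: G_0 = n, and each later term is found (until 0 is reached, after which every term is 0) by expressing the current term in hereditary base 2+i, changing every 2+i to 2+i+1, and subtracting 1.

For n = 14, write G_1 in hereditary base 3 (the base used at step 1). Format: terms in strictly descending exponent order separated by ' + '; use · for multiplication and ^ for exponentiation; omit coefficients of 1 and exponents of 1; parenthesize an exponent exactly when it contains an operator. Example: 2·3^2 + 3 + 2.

3^(3 + 1) + 3^3 + 2

base 2: 14 = 2^(2 + 1) + 2^2 + 2; at 3: 3^(3 + 1) + 3^3 + 3 = 111; next = 110
base 3: 110 = 3^(3 + 1) + 3^3 + 2; at 4: 4^(4 + 1) + 4^4 + 2 = 1282; next = 1281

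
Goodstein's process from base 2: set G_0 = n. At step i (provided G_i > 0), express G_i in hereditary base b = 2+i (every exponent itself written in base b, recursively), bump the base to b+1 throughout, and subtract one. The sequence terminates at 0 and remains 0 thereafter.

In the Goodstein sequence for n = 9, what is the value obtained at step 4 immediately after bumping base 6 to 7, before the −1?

base 2: 9 = 2^(2 + 1) + 1; at 3: 3^(3 + 1) + 1 = 82; next = 81
base 3: 81 = 3^(3 + 1); at 4: 4^(4 + 1) = 1024; next = 1023
base 4: 1023 = 3·4^4 + 3·4^3 + 3·4^2 + 3·4 + 3; at 5: 3·5^5 + 3·5^3 + 3·5^2 + 3·5 + 3 = 9843; next = 9842
base 5: 9842 = 3·5^5 + 3·5^3 + 3·5^2 + 3·5 + 2; at 6: 3·6^6 + 3·6^3 + 3·6^2 + 3·6 + 2 = 140744; next = 140743
base 6: 140743 = 3·6^6 + 3·6^3 + 3·6^2 + 3·6 + 1; at 7: 3·7^7 + 3·7^3 + 3·7^2 + 3·7 + 1 = 2471827; next = 2471826

2471827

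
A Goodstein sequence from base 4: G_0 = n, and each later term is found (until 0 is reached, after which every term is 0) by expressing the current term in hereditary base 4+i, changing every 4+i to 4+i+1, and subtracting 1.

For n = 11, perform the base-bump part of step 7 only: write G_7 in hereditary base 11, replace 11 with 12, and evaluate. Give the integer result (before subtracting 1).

(0) 11|_4 = 2·4 + 3 ↦ 2·5 + 3|_5 = 13 ⇒ 12
(1) 12|_5 = 2·5 + 2 ↦ 2·6 + 2|_6 = 14 ⇒ 13
(2) 13|_6 = 2·6 + 1 ↦ 2·7 + 1|_7 = 15 ⇒ 14
(3) 14|_7 = 2·7 ↦ 2·8|_8 = 16 ⇒ 15
(4) 15|_8 = 8 + 7 ↦ 9 + 7|_9 = 16 ⇒ 15
(5) 15|_9 = 9 + 6 ↦ 10 + 6|_10 = 16 ⇒ 15
(6) 15|_10 = 10 + 5 ↦ 11 + 5|_11 = 16 ⇒ 15
(7) 15|_11 = 11 + 4 ↦ 12 + 4|_12 = 16 ⇒ 15

16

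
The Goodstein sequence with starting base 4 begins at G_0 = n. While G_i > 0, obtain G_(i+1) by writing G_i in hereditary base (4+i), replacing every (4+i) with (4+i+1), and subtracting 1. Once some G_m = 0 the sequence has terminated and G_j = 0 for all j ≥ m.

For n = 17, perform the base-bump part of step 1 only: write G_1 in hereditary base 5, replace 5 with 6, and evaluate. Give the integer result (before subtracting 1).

36

(0) 17|_4 = 4^2 + 1 ↦ 5^2 + 1|_5 = 26 ⇒ 25
(1) 25|_5 = 5^2 ↦ 6^2|_6 = 36 ⇒ 35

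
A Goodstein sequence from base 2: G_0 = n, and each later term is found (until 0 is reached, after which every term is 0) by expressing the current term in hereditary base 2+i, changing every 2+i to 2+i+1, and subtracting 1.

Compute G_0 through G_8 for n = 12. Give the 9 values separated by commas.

12, 107, 1065, 15685, 280019, 5764910, 134217867, 3486784574, 100000000211

base 2: 12 = 2^(2 + 1) + 2^2; at 3: 3^(3 + 1) + 3^3 = 108; next = 107
base 3: 107 = 3^(3 + 1) + 2·3^2 + 2·3 + 2; at 4: 4^(4 + 1) + 2·4^2 + 2·4 + 2 = 1066; next = 1065
base 4: 1065 = 4^(4 + 1) + 2·4^2 + 2·4 + 1; at 5: 5^(5 + 1) + 2·5^2 + 2·5 + 1 = 15686; next = 15685
base 5: 15685 = 5^(5 + 1) + 2·5^2 + 2·5; at 6: 6^(6 + 1) + 2·6^2 + 2·6 = 280020; next = 280019
base 6: 280019 = 6^(6 + 1) + 2·6^2 + 6 + 5; at 7: 7^(7 + 1) + 2·7^2 + 7 + 5 = 5764911; next = 5764910
base 7: 5764910 = 7^(7 + 1) + 2·7^2 + 7 + 4; at 8: 8^(8 + 1) + 2·8^2 + 8 + 4 = 134217868; next = 134217867
base 8: 134217867 = 8^(8 + 1) + 2·8^2 + 8 + 3; at 9: 9^(9 + 1) + 2·9^2 + 9 + 3 = 3486784575; next = 3486784574
base 9: 3486784574 = 9^(9 + 1) + 2·9^2 + 9 + 2; at 10: 10^(10 + 1) + 2·10^2 + 10 + 2 = 100000000212; next = 100000000211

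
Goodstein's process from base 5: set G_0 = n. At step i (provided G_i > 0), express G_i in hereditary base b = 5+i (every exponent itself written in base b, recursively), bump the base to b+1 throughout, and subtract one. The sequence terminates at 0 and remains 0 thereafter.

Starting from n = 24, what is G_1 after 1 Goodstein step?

base 5: 24 = 4·5 + 4; at 6: 4·6 + 4 = 28; next = 27
base 6: 27 = 4·6 + 3; at 7: 4·7 + 3 = 31; next = 30

27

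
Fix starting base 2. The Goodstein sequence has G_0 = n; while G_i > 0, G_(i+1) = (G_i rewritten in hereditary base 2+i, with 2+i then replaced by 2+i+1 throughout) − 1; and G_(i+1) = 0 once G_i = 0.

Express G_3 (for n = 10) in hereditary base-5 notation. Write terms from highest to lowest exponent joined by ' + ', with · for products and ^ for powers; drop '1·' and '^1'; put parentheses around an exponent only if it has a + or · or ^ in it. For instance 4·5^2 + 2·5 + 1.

(0) 10|_2 = 2^(2 + 1) + 2 ↦ 3^(3 + 1) + 3|_3 = 84 ⇒ 83
(1) 83|_3 = 3^(3 + 1) + 2 ↦ 4^(4 + 1) + 2|_4 = 1026 ⇒ 1025
(2) 1025|_4 = 4^(4 + 1) + 1 ↦ 5^(5 + 1) + 1|_5 = 15626 ⇒ 15625
(3) 15625|_5 = 5^(5 + 1) ↦ 6^(6 + 1)|_6 = 279936 ⇒ 279935

5^(5 + 1)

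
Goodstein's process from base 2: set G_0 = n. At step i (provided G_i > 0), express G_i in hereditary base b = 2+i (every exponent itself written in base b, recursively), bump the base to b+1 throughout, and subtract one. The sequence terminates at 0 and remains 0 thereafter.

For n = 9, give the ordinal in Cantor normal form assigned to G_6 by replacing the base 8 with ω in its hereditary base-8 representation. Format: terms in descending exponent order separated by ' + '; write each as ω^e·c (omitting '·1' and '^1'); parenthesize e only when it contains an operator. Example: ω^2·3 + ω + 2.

ω^ω·3 + ω^3·3 + ω^2·3 + ω·2 + 7

9 —HB2→ 2^(2 + 1) + 1 —bump→ 3^(3 + 1) + 1 = 82 —(−1)→ 81
81 —HB3→ 3^(3 + 1) —bump→ 4^(4 + 1) = 1024 —(−1)→ 1023
1023 —HB4→ 3·4^4 + 3·4^3 + 3·4^2 + 3·4 + 3 —bump→ 3·5^5 + 3·5^3 + 3·5^2 + 3·5 + 3 = 9843 —(−1)→ 9842
9842 —HB5→ 3·5^5 + 3·5^3 + 3·5^2 + 3·5 + 2 —bump→ 3·6^6 + 3·6^3 + 3·6^2 + 3·6 + 2 = 140744 —(−1)→ 140743
140743 —HB6→ 3·6^6 + 3·6^3 + 3·6^2 + 3·6 + 1 —bump→ 3·7^7 + 3·7^3 + 3·7^2 + 3·7 + 1 = 2471827 —(−1)→ 2471826
2471826 —HB7→ 3·7^7 + 3·7^3 + 3·7^2 + 3·7 —bump→ 3·8^8 + 3·8^3 + 3·8^2 + 3·8 = 50333400 —(−1)→ 50333399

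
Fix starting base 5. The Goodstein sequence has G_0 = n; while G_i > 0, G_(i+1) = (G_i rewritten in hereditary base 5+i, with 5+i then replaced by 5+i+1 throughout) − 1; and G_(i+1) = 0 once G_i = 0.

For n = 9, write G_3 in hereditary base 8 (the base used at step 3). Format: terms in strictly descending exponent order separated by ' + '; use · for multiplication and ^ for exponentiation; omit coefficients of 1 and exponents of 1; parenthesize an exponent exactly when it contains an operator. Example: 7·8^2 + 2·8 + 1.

G_0 = 9. HB_5(9) = 5 + 4. Bump = 10. G_1 = 9.
G_1 = 9. HB_6(9) = 6 + 3. Bump = 10. G_2 = 9.
G_2 = 9. HB_7(9) = 7 + 2. Bump = 10. G_3 = 9.
G_3 = 9. HB_8(9) = 8 + 1. Bump = 10. G_4 = 9.

8 + 1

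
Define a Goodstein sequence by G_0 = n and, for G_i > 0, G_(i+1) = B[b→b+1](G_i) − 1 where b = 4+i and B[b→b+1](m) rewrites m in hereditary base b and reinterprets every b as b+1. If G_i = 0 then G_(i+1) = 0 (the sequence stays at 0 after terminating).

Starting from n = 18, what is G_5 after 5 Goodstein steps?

step 0: 18 = 4^2 + 2; sub 5 for 4: 5^2 + 2; = 27; G_1 = 27−1 = 26
step 1: 26 = 5^2 + 1; sub 6 for 5: 6^2 + 1; = 37; G_2 = 37−1 = 36
step 2: 36 = 6^2; sub 7 for 6: 7^2; = 49; G_3 = 49−1 = 48
step 3: 48 = 6·7 + 6; sub 8 for 7: 6·8 + 6; = 54; G_4 = 54−1 = 53
step 4: 53 = 6·8 + 5; sub 9 for 8: 6·9 + 5; = 59; G_5 = 59−1 = 58
step 5: 58 = 6·9 + 4; sub 10 for 9: 6·10 + 4; = 64; G_6 = 64−1 = 63

58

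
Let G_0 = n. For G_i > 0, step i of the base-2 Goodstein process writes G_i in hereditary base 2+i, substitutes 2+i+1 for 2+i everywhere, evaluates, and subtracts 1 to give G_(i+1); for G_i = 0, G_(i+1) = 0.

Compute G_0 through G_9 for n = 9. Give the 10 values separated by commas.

i=0: 9 = 2^(2 + 1) + 1 (b=2); 2→3: 3^(3 + 1) + 1 = 82; 82−1 = 81
i=1: 81 = 3^(3 + 1) (b=3); 3→4: 4^(4 + 1) = 1024; 1024−1 = 1023
i=2: 1023 = 3·4^4 + 3·4^3 + 3·4^2 + 3·4 + 3 (b=4); 4→5: 3·5^5 + 3·5^3 + 3·5^2 + 3·5 + 3 = 9843; 9843−1 = 9842
i=3: 9842 = 3·5^5 + 3·5^3 + 3·5^2 + 3·5 + 2 (b=5); 5→6: 3·6^6 + 3·6^3 + 3·6^2 + 3·6 + 2 = 140744; 140744−1 = 140743
i=4: 140743 = 3·6^6 + 3·6^3 + 3·6^2 + 3·6 + 1 (b=6); 6→7: 3·7^7 + 3·7^3 + 3·7^2 + 3·7 + 1 = 2471827; 2471827−1 = 2471826
i=5: 2471826 = 3·7^7 + 3·7^3 + 3·7^2 + 3·7 (b=7); 7→8: 3·8^8 + 3·8^3 + 3·8^2 + 3·8 = 50333400; 50333400−1 = 50333399
i=6: 50333399 = 3·8^8 + 3·8^3 + 3·8^2 + 2·8 + 7 (b=8); 8→9: 3·9^9 + 3·9^3 + 3·9^2 + 2·9 + 7 = 1162263922; 1162263922−1 = 1162263921
i=7: 1162263921 = 3·9^9 + 3·9^3 + 3·9^2 + 2·9 + 6 (b=9); 9→10: 3·10^10 + 3·10^3 + 3·10^2 + 2·10 + 6 = 30000003326; 30000003326−1 = 30000003325
i=8: 30000003325 = 3·10^10 + 3·10^3 + 3·10^2 + 2·10 + 5 (b=10); 10→11: 3·11^11 + 3·11^3 + 3·11^2 + 2·11 + 5 = 855935016216; 855935016216−1 = 855935016215

9, 81, 1023, 9842, 140743, 2471826, 50333399, 1162263921, 30000003325, 855935016215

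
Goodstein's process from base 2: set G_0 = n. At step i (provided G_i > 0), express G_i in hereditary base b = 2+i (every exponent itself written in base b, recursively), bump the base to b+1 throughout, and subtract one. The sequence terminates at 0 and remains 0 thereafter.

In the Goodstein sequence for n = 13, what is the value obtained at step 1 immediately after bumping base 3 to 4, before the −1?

1280

13 —HB2→ 2^(2 + 1) + 2^2 + 1 —bump→ 3^(3 + 1) + 3^3 + 1 = 109 —(−1)→ 108
108 —HB3→ 3^(3 + 1) + 3^3 —bump→ 4^(4 + 1) + 4^4 = 1280 —(−1)→ 1279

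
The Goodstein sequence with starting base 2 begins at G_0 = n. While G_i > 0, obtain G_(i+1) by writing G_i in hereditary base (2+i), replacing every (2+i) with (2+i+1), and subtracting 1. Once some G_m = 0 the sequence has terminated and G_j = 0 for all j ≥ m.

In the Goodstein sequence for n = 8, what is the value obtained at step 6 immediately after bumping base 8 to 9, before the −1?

G_0 = 8. HB_2(8) = 2^(2 + 1). Bump = 81. G_1 = 80.
G_1 = 80. HB_3(80) = 2·3^3 + 2·3^2 + 2·3 + 2. Bump = 554. G_2 = 553.
G_2 = 553. HB_4(553) = 2·4^4 + 2·4^2 + 2·4 + 1. Bump = 6311. G_3 = 6310.
G_3 = 6310. HB_5(6310) = 2·5^5 + 2·5^2 + 2·5. Bump = 93396. G_4 = 93395.
G_4 = 93395. HB_6(93395) = 2·6^6 + 2·6^2 + 6 + 5. Bump = 1647196. G_5 = 1647195.
G_5 = 1647195. HB_7(1647195) = 2·7^7 + 2·7^2 + 7 + 4. Bump = 33554572. G_6 = 33554571.
G_6 = 33554571. HB_8(33554571) = 2·8^8 + 2·8^2 + 8 + 3. Bump = 774841152. G_7 = 774841151.

774841152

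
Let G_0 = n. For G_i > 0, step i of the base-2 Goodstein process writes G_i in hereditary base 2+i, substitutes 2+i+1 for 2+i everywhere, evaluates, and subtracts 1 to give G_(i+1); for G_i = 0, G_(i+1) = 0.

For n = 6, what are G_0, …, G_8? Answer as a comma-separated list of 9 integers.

6, 29, 257, 3125, 46655, 98039, 187243, 332147, 555551

G_0 = 6. HB_2(6) = 2^2 + 2. Bump = 30. G_1 = 29.
G_1 = 29. HB_3(29) = 3^3 + 2. Bump = 258. G_2 = 257.
G_2 = 257. HB_4(257) = 4^4 + 1. Bump = 3126. G_3 = 3125.
G_3 = 3125. HB_5(3125) = 5^5. Bump = 46656. G_4 = 46655.
G_4 = 46655. HB_6(46655) = 5·6^5 + 5·6^4 + 5·6^3 + 5·6^2 + 5·6 + 5. Bump = 98040. G_5 = 98039.
G_5 = 98039. HB_7(98039) = 5·7^5 + 5·7^4 + 5·7^3 + 5·7^2 + 5·7 + 4. Bump = 187244. G_6 = 187243.
G_6 = 187243. HB_8(187243) = 5·8^5 + 5·8^4 + 5·8^3 + 5·8^2 + 5·8 + 3. Bump = 332148. G_7 = 332147.
G_7 = 332147. HB_9(332147) = 5·9^5 + 5·9^4 + 5·9^3 + 5·9^2 + 5·9 + 2. Bump = 555552. G_8 = 555551.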